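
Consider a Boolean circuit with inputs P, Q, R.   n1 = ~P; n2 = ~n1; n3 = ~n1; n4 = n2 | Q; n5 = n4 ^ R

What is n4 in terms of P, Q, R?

~~P | Q

n1 = ~P
n2 = ~n1 = ~~P
n4 = n2 | Q = ~~P | Q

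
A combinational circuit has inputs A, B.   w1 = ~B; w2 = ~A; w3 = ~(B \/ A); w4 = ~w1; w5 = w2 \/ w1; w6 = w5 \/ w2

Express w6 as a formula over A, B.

w1 = ~B
w2 = ~A
w5 = w2 \/ w1 = ~A \/ ~B
w6 = w5 \/ w2 = (~A \/ ~B) \/ ~A

(~A \/ ~B) \/ ~A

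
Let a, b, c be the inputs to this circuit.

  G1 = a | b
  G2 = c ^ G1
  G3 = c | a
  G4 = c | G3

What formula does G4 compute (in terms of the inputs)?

c | (c | a)

G3 = c | a
G4 = c | G3 = c | (c | a)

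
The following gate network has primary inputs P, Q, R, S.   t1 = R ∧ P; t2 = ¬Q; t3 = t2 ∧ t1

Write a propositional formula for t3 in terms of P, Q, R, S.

t1 = R ∧ P
t2 = ¬Q
t3 = t2 ∧ t1 = ¬Q ∧ (R ∧ P)

¬Q ∧ (R ∧ P)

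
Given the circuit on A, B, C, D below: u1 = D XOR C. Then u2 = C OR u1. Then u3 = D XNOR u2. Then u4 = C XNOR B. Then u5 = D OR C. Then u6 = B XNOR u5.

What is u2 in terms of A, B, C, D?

C OR (D XOR C)

u1 = D XOR C
u2 = C OR u1 = C OR (D XOR C)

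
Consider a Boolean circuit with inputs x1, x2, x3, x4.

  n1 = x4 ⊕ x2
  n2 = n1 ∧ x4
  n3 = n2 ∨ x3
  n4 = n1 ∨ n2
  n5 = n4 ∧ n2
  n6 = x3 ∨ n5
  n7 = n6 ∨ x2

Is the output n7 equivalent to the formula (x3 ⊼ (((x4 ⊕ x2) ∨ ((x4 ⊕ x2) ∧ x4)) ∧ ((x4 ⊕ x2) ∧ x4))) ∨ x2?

No

n1 = x4 ⊕ x2
n2 = n1 ∧ x4 = (x4 ⊕ x2) ∧ x4
n4 = n1 ∨ n2 = (x4 ⊕ x2) ∨ ((x4 ⊕ x2) ∧ x4)
n5 = n4 ∧ n2 = ((x4 ⊕ x2) ∨ ((x4 ⊕ x2) ∧ x4)) ∧ ((x4 ⊕ x2) ∧ x4)
n6 = x3 ∨ n5 = x3 ∨ (((x4 ⊕ x2) ∨ ((x4 ⊕ x2) ∧ x4)) ∧ ((x4 ⊕ x2) ∧ x4))
n7 = n6 ∨ x2 = (x3 ∨ (((x4 ⊕ x2) ∨ ((x4 ⊕ x2) ∧ x4)) ∧ ((x4 ⊕ x2) ∧ x4))) ∨ x2
At x1=0, x2=0, x3=0, x4=0: circuit gives 0, formula gives 1.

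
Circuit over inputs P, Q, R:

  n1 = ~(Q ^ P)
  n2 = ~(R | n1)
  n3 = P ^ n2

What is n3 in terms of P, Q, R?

n1 = ~(Q ^ P)
n2 = ~(R | n1) = ~(R | (~(Q ^ P)))
n3 = P ^ n2 = P ^ (~(R | (~(Q ^ P))))

P ^ (~(R | (~(Q ^ P))))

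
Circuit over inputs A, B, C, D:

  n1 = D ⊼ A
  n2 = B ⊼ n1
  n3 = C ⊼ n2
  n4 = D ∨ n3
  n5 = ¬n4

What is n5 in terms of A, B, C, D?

n1 = D ⊼ A
n2 = B ⊼ n1 = B ⊼ (D ⊼ A)
n3 = C ⊼ n2 = C ⊼ (B ⊼ (D ⊼ A))
n4 = D ∨ n3 = D ∨ (C ⊼ (B ⊼ (D ⊼ A)))
n5 = ¬n4 = ¬(D ∨ (C ⊼ (B ⊼ (D ⊼ A))))

¬(D ∨ (C ⊼ (B ⊼ (D ⊼ A))))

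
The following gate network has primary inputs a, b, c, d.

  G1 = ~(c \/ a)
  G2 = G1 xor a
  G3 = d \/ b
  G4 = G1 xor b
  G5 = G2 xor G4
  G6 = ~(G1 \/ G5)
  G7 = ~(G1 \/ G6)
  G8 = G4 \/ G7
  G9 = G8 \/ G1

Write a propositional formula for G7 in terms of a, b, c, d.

G1 = ~(c \/ a)
G2 = G1 xor a = (~(c \/ a)) xor a
G4 = G1 xor b = (~(c \/ a)) xor b
G5 = G2 xor G4 = ((~(c \/ a)) xor a) xor ((~(c \/ a)) xor b)
G6 = ~(G1 \/ G5) = ~((~(c \/ a)) \/ (((~(c \/ a)) xor a) xor ((~(c \/ a)) xor b)))
G7 = ~(G1 \/ G6) = ~((~(c \/ a)) \/ (~((~(c \/ a)) \/ (((~(c \/ a)) xor a) xor ((~(c \/ a)) xor b)))))

~((~(c \/ a)) \/ (~((~(c \/ a)) \/ (((~(c \/ a)) xor a) xor ((~(c \/ a)) xor b)))))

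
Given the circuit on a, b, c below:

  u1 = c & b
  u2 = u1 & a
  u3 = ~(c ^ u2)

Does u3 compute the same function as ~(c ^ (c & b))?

No

u1 = c & b
u2 = u1 & a = (c & b) & a
u3 = ~(c ^ u2) = ~(c ^ ((c & b) & a))
At a=0, b=1, c=1: circuit gives 0, formula gives 1.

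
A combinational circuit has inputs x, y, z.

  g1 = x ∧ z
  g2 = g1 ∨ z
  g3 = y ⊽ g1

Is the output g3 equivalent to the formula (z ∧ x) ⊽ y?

Yes

g1 = x ∧ z
g3 = y ⊽ g1 = y ⊽ (x ∧ z)
At x=0, y=1, z=0: circuit gives 0, formula gives 0.
At x=0, y=0, z=0: circuit gives 1, formula gives 1.
Agrees on all 8 inputs.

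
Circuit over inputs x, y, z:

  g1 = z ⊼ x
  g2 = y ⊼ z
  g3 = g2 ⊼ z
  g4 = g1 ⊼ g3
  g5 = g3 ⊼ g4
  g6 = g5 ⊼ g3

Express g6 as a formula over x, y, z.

(((y ⊼ z) ⊼ z) ⊼ ((z ⊼ x) ⊼ ((y ⊼ z) ⊼ z))) ⊼ ((y ⊼ z) ⊼ z)

g1 = z ⊼ x
g2 = y ⊼ z
g3 = g2 ⊼ z = (y ⊼ z) ⊼ z
g4 = g1 ⊼ g3 = (z ⊼ x) ⊼ ((y ⊼ z) ⊼ z)
g5 = g3 ⊼ g4 = ((y ⊼ z) ⊼ z) ⊼ ((z ⊼ x) ⊼ ((y ⊼ z) ⊼ z))
g6 = g5 ⊼ g3 = (((y ⊼ z) ⊼ z) ⊼ ((z ⊼ x) ⊼ ((y ⊼ z) ⊼ z))) ⊼ ((y ⊼ z) ⊼ z)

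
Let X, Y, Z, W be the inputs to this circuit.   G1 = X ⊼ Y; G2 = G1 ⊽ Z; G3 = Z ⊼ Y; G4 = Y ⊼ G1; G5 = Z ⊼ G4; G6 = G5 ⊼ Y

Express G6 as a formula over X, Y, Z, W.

(Z ⊼ (Y ⊼ (X ⊼ Y))) ⊼ Y

G1 = X ⊼ Y
G4 = Y ⊼ G1 = Y ⊼ (X ⊼ Y)
G5 = Z ⊼ G4 = Z ⊼ (Y ⊼ (X ⊼ Y))
G6 = G5 ⊼ Y = (Z ⊼ (Y ⊼ (X ⊼ Y))) ⊼ Y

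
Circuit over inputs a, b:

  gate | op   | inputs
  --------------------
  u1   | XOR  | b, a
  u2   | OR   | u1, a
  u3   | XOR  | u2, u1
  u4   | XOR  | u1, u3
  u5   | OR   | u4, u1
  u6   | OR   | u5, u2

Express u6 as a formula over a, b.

(((b XOR a) XOR (((b XOR a) OR a) XOR (b XOR a))) OR (b XOR a)) OR ((b XOR a) OR a)

u1 = b XOR a
u2 = u1 OR a = (b XOR a) OR a
u3 = u2 XOR u1 = ((b XOR a) OR a) XOR (b XOR a)
u4 = u1 XOR u3 = (b XOR a) XOR (((b XOR a) OR a) XOR (b XOR a))
u5 = u4 OR u1 = ((b XOR a) XOR (((b XOR a) OR a) XOR (b XOR a))) OR (b XOR a)
u6 = u5 OR u2 = (((b XOR a) XOR (((b XOR a) OR a) XOR (b XOR a))) OR (b XOR a)) OR ((b XOR a) OR a)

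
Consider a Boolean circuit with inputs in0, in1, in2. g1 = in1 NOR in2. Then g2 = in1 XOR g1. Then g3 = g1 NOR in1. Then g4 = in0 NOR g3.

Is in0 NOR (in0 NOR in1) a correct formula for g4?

No

g1 = in1 NOR in2
g3 = g1 NOR in1 = (in1 NOR in2) NOR in1
g4 = in0 NOR g3 = in0 NOR ((in1 NOR in2) NOR in1)
At in0=0, in1=0, in2=0: circuit gives 1, formula gives 0.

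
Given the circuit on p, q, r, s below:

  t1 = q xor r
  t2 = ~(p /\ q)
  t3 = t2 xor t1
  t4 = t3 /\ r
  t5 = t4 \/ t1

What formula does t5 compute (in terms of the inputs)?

t1 = q xor r
t2 = ~(p /\ q)
t3 = t2 xor t1 = (~(p /\ q)) xor (q xor r)
t4 = t3 /\ r = ((~(p /\ q)) xor (q xor r)) /\ r
t5 = t4 \/ t1 = (((~(p /\ q)) xor (q xor r)) /\ r) \/ (q xor r)

(((~(p /\ q)) xor (q xor r)) /\ r) \/ (q xor r)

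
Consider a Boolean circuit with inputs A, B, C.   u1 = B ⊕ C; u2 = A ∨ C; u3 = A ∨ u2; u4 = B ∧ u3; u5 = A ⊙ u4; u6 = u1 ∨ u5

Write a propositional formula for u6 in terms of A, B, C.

(B ⊕ C) ∨ (A ⊙ (B ∧ (A ∨ (A ∨ C))))

u1 = B ⊕ C
u2 = A ∨ C
u3 = A ∨ u2 = A ∨ (A ∨ C)
u4 = B ∧ u3 = B ∧ (A ∨ (A ∨ C))
u5 = A ⊙ u4 = A ⊙ (B ∧ (A ∨ (A ∨ C)))
u6 = u1 ∨ u5 = (B ⊕ C) ∨ (A ⊙ (B ∧ (A ∨ (A ∨ C))))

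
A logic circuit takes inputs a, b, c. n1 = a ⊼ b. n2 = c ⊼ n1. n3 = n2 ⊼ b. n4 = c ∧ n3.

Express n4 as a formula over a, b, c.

n1 = a ⊼ b
n2 = c ⊼ n1 = c ⊼ (a ⊼ b)
n3 = n2 ⊼ b = (c ⊼ (a ⊼ b)) ⊼ b
n4 = c ∧ n3 = c ∧ ((c ⊼ (a ⊼ b)) ⊼ b)

c ∧ ((c ⊼ (a ⊼ b)) ⊼ b)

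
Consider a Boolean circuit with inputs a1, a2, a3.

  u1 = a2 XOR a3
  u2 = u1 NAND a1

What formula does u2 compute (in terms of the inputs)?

(a2 XOR a3) NAND a1

u1 = a2 XOR a3
u2 = u1 NAND a1 = (a2 XOR a3) NAND a1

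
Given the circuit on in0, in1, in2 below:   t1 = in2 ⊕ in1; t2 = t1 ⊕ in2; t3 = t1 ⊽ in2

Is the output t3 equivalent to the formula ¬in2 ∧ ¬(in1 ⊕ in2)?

t1 = in2 ⊕ in1
t3 = t1 ⊽ in2 = (in2 ⊕ in1) ⊽ in2
At in0=0, in1=0, in2=1: circuit gives 0, formula gives 0.
At in0=0, in1=0, in2=0: circuit gives 1, formula gives 1.
Agrees on all 8 inputs.

Yes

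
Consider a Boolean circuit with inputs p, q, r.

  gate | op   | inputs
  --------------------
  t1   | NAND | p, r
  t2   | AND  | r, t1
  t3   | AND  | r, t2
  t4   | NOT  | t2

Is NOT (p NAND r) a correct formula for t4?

t1 = p NAND r
t2 = r AND t1 = r AND (p NAND r)
t4 = NOT t2 = NOT (r AND (p NAND r))
At p=0, q=0, r=0: circuit gives 1, formula gives 0.

No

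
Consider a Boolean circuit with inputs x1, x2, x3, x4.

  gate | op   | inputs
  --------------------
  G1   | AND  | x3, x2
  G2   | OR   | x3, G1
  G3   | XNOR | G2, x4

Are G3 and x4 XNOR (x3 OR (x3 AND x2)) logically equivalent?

G1 = x3 AND x2
G2 = x3 OR G1 = x3 OR (x3 AND x2)
G3 = G2 XNOR x4 = (x3 OR (x3 AND x2)) XNOR x4
At x1=0, x2=0, x3=0, x4=1: circuit gives 0, formula gives 0.
At x1=0, x2=0, x3=0, x4=0: circuit gives 1, formula gives 1.
Agrees on all 16 inputs.

Yes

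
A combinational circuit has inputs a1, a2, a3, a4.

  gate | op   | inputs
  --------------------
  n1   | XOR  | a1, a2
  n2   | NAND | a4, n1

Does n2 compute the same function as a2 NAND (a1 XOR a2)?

No

n1 = a1 XOR a2
n2 = a4 NAND n1 = a4 NAND (a1 XOR a2)
At a1=0, a2=1, a3=0, a4=0: circuit gives 1, formula gives 0.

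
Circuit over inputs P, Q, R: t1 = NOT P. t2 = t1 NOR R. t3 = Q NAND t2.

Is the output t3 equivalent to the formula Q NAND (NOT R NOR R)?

t1 = NOT P
t2 = t1 NOR R = NOT P NOR R
t3 = Q NAND t2 = Q NAND (NOT P NOR R)
At P=1, Q=1, R=0: circuit gives 0, formula gives 1.

No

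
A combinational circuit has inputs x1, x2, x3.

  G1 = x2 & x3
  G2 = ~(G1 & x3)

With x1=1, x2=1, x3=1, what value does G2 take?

0

G1 = 1 & 1 = 1
G2 = ~(1 & 1) = 0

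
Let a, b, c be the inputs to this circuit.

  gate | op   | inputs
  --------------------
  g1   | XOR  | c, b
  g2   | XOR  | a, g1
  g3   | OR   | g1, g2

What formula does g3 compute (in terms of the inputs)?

g1 = c XOR b
g2 = a XOR g1 = a XOR (c XOR b)
g3 = g1 OR g2 = (c XOR b) OR (a XOR (c XOR b))

(c XOR b) OR (a XOR (c XOR b))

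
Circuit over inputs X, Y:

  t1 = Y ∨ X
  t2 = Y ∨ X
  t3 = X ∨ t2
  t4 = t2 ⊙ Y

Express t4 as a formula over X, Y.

(Y ∨ X) ⊙ Y

t2 = Y ∨ X
t4 = t2 ⊙ Y = (Y ∨ X) ⊙ Y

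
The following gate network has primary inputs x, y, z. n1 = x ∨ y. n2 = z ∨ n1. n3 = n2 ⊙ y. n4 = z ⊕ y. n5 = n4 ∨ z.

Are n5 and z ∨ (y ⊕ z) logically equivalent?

n4 = z ⊕ y
n5 = n4 ∨ z = (z ⊕ y) ∨ z
At x=0, y=0, z=0: circuit gives 0, formula gives 0.
At x=0, y=0, z=1: circuit gives 1, formula gives 1.
Agrees on all 8 inputs.

Yes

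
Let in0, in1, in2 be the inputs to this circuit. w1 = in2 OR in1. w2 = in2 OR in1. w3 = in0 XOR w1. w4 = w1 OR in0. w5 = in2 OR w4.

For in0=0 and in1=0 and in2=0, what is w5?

0

w1 = 0 OR 0 = 0
w4 = 0 OR 0 = 0
w5 = 0 OR 0 = 0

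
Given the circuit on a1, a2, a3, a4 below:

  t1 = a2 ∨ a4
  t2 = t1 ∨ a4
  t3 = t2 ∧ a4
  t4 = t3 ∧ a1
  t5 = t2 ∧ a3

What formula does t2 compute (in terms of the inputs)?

t1 = a2 ∨ a4
t2 = t1 ∨ a4 = (a2 ∨ a4) ∨ a4

(a2 ∨ a4) ∨ a4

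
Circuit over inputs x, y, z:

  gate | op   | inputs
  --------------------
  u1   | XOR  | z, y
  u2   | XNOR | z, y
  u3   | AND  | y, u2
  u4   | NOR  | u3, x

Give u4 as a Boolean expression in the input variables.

(y AND (z XNOR y)) NOR x

u2 = z XNOR y
u3 = y AND u2 = y AND (z XNOR y)
u4 = u3 NOR x = (y AND (z XNOR y)) NOR x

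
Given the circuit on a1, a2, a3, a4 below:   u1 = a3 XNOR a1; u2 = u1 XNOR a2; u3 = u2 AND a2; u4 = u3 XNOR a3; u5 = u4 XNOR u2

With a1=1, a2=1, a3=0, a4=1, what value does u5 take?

0

u1 = 0 XNOR 1 = 0
u2 = 0 XNOR 1 = 0
u3 = 0 AND 1 = 0
u4 = 0 XNOR 0 = 1
u5 = 1 XNOR 0 = 0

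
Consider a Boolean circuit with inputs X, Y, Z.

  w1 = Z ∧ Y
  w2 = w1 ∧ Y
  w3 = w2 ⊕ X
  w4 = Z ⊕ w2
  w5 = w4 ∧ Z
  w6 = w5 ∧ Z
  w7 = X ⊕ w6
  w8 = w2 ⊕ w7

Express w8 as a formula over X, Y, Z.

((Z ∧ Y) ∧ Y) ⊕ (X ⊕ (((Z ⊕ ((Z ∧ Y) ∧ Y)) ∧ Z) ∧ Z))

w1 = Z ∧ Y
w2 = w1 ∧ Y = (Z ∧ Y) ∧ Y
w4 = Z ⊕ w2 = Z ⊕ ((Z ∧ Y) ∧ Y)
w5 = w4 ∧ Z = (Z ⊕ ((Z ∧ Y) ∧ Y)) ∧ Z
w6 = w5 ∧ Z = ((Z ⊕ ((Z ∧ Y) ∧ Y)) ∧ Z) ∧ Z
w7 = X ⊕ w6 = X ⊕ (((Z ⊕ ((Z ∧ Y) ∧ Y)) ∧ Z) ∧ Z)
w8 = w2 ⊕ w7 = ((Z ∧ Y) ∧ Y) ⊕ (X ⊕ (((Z ⊕ ((Z ∧ Y) ∧ Y)) ∧ Z) ∧ Z))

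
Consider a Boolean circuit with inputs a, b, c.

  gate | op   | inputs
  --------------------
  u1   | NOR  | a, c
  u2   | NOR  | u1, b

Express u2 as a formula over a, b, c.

u1 = a NOR c
u2 = u1 NOR b = (a NOR c) NOR b

(a NOR c) NOR b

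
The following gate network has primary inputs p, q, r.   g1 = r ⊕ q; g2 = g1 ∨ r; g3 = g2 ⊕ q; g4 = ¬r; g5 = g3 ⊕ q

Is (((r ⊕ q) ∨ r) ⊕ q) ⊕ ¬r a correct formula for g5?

g1 = r ⊕ q
g2 = g1 ∨ r = (r ⊕ q) ∨ r
g3 = g2 ⊕ q = ((r ⊕ q) ∨ r) ⊕ q
g5 = g3 ⊕ q = (((r ⊕ q) ∨ r) ⊕ q) ⊕ q
At p=0, q=0, r=0: circuit gives 0, formula gives 1.

No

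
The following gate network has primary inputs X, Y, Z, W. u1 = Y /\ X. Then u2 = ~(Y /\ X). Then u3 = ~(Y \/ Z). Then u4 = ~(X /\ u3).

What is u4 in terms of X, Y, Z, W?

u3 = ~(Y \/ Z)
u4 = ~(X /\ u3) = ~(X /\ (~(Y \/ Z)))

~(X /\ (~(Y \/ Z)))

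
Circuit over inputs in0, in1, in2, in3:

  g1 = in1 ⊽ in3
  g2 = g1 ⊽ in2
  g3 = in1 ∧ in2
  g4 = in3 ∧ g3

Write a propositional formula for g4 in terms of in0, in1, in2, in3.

in3 ∧ (in1 ∧ in2)

g3 = in1 ∧ in2
g4 = in3 ∧ g3 = in3 ∧ (in1 ∧ in2)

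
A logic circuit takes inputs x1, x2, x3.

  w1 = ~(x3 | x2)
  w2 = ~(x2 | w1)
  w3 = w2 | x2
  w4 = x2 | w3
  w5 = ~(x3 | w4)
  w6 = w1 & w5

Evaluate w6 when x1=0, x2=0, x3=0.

w1 = ~(0 | 0) = 1
w2 = ~(0 | 1) = 0
w3 = 0 | 0 = 0
w4 = 0 | 0 = 0
w5 = ~(0 | 0) = 1
w6 = 1 & 1 = 1

1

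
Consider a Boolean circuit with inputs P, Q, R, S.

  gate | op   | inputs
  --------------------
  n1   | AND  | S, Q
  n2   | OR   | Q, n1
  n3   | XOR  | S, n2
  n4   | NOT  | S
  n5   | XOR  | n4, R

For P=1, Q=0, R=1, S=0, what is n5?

n4 = NOT 0 = 1
n5 = 1 XOR 1 = 0

0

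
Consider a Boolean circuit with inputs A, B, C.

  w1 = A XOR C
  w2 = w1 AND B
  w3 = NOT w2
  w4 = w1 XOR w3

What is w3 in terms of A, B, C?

NOT ((A XOR C) AND B)

w1 = A XOR C
w2 = w1 AND B = (A XOR C) AND B
w3 = NOT w2 = NOT ((A XOR C) AND B)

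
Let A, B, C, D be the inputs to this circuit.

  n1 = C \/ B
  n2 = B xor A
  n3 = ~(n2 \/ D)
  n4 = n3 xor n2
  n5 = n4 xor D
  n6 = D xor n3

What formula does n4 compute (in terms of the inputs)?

n2 = B xor A
n3 = ~(n2 \/ D) = ~((B xor A) \/ D)
n4 = n3 xor n2 = (~((B xor A) \/ D)) xor (B xor A)

(~((B xor A) \/ D)) xor (B xor A)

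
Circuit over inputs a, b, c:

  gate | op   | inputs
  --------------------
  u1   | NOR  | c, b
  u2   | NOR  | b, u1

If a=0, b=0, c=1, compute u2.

1

u1 = 1 NOR 0 = 0
u2 = 0 NOR 0 = 1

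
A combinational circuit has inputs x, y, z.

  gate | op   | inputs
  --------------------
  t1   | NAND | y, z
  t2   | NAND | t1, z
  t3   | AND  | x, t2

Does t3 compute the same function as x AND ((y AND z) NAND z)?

No

t1 = y NAND z
t2 = t1 NAND z = (y NAND z) NAND z
t3 = x AND t2 = x AND ((y NAND z) NAND z)
At x=1, y=0, z=1: circuit gives 0, formula gives 1.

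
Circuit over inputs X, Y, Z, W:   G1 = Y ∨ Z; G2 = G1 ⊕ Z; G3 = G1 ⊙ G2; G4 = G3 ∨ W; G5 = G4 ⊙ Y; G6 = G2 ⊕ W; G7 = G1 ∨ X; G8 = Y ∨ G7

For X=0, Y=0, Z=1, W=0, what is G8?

1

G1 = 0 ∨ 1 = 1
G7 = 1 ∨ 0 = 1
G8 = 0 ∨ 1 = 1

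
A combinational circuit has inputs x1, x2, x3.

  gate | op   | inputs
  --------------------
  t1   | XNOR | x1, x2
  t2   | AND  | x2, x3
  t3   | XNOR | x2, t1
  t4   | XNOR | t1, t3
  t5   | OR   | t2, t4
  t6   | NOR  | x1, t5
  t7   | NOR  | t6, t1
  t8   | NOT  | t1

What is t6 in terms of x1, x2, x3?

x1 NOR ((x2 AND x3) OR ((x1 XNOR x2) XNOR (x2 XNOR (x1 XNOR x2))))

t1 = x1 XNOR x2
t2 = x2 AND x3
t3 = x2 XNOR t1 = x2 XNOR (x1 XNOR x2)
t4 = t1 XNOR t3 = (x1 XNOR x2) XNOR (x2 XNOR (x1 XNOR x2))
t5 = t2 OR t4 = (x2 AND x3) OR ((x1 XNOR x2) XNOR (x2 XNOR (x1 XNOR x2)))
t6 = x1 NOR t5 = x1 NOR ((x2 AND x3) OR ((x1 XNOR x2) XNOR (x2 XNOR (x1 XNOR x2))))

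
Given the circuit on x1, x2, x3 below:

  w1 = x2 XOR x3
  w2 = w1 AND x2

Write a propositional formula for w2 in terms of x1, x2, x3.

w1 = x2 XOR x3
w2 = w1 AND x2 = (x2 XOR x3) AND x2

(x2 XOR x3) AND x2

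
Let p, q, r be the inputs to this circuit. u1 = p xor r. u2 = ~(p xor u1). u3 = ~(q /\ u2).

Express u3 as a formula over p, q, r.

u1 = p xor r
u2 = ~(p xor u1) = ~(p xor (p xor r))
u3 = ~(q /\ u2) = ~(q /\ (~(p xor (p xor r))))

~(q /\ (~(p xor (p xor r))))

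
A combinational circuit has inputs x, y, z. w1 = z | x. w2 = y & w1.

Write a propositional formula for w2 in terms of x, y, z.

w1 = z | x
w2 = y & w1 = y & (z | x)

y & (z | x)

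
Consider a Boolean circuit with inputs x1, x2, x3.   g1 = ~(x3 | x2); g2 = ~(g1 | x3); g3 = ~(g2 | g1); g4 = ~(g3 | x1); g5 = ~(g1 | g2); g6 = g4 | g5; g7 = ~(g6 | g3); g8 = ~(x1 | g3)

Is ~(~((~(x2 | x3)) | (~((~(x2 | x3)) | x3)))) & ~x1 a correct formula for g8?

g1 = ~(x3 | x2)
g2 = ~(g1 | x3) = ~((~(x3 | x2)) | x3)
g3 = ~(g2 | g1) = ~((~((~(x3 | x2)) | x3)) | (~(x3 | x2)))
g8 = ~(x1 | g3) = ~(x1 | (~((~((~(x3 | x2)) | x3)) | (~(x3 | x2)))))
At x1=0, x2=0, x3=1: circuit gives 0, formula gives 0.
At x1=0, x2=0, x3=0: circuit gives 1, formula gives 1.
Agrees on all 8 inputs.

Yes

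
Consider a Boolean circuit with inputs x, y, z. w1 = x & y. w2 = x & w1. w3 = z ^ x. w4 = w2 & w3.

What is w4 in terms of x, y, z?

(x & (x & y)) & (z ^ x)

w1 = x & y
w2 = x & w1 = x & (x & y)
w3 = z ^ x
w4 = w2 & w3 = (x & (x & y)) & (z ^ x)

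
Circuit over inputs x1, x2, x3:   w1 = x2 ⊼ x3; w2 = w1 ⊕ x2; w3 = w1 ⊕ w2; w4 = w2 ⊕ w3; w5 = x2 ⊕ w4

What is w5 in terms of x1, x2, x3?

x2 ⊕ (((x2 ⊼ x3) ⊕ x2) ⊕ ((x2 ⊼ x3) ⊕ ((x2 ⊼ x3) ⊕ x2)))

w1 = x2 ⊼ x3
w2 = w1 ⊕ x2 = (x2 ⊼ x3) ⊕ x2
w3 = w1 ⊕ w2 = (x2 ⊼ x3) ⊕ ((x2 ⊼ x3) ⊕ x2)
w4 = w2 ⊕ w3 = ((x2 ⊼ x3) ⊕ x2) ⊕ ((x2 ⊼ x3) ⊕ ((x2 ⊼ x3) ⊕ x2))
w5 = x2 ⊕ w4 = x2 ⊕ (((x2 ⊼ x3) ⊕ x2) ⊕ ((x2 ⊼ x3) ⊕ ((x2 ⊼ x3) ⊕ x2)))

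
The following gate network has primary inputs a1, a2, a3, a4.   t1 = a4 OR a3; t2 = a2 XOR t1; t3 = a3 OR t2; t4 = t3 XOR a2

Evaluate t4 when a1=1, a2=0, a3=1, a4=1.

t1 = 1 OR 1 = 1
t2 = 0 XOR 1 = 1
t3 = 1 OR 1 = 1
t4 = 1 XOR 0 = 1

1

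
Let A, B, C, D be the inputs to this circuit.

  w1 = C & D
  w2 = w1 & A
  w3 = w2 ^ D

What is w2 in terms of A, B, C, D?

w1 = C & D
w2 = w1 & A = (C & D) & A

(C & D) & A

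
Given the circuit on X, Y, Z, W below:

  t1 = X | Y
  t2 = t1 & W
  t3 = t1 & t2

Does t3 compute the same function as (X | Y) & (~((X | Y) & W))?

t1 = X | Y
t2 = t1 & W = (X | Y) & W
t3 = t1 & t2 = (X | Y) & ((X | Y) & W)
At X=0, Y=1, Z=0, W=0: circuit gives 0, formula gives 1.

No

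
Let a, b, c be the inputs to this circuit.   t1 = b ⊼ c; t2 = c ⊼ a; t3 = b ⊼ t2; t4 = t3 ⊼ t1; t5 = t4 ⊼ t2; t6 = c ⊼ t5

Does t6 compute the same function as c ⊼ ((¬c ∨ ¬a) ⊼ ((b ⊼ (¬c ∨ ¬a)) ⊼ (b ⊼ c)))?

Yes

t1 = b ⊼ c
t2 = c ⊼ a
t3 = b ⊼ t2 = b ⊼ (c ⊼ a)
t4 = t3 ⊼ t1 = (b ⊼ (c ⊼ a)) ⊼ (b ⊼ c)
t5 = t4 ⊼ t2 = ((b ⊼ (c ⊼ a)) ⊼ (b ⊼ c)) ⊼ (c ⊼ a)
t6 = c ⊼ t5 = c ⊼ (((b ⊼ (c ⊼ a)) ⊼ (b ⊼ c)) ⊼ (c ⊼ a))
At a=0, b=0, c=1: circuit gives 0, formula gives 0.
At a=0, b=0, c=0: circuit gives 1, formula gives 1.
Agrees on all 8 inputs.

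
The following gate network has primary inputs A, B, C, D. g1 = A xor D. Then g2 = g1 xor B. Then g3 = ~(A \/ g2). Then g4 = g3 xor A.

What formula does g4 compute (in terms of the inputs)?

g1 = A xor D
g2 = g1 xor B = (A xor D) xor B
g3 = ~(A \/ g2) = ~(A \/ ((A xor D) xor B))
g4 = g3 xor A = (~(A \/ ((A xor D) xor B))) xor A

(~(A \/ ((A xor D) xor B))) xor A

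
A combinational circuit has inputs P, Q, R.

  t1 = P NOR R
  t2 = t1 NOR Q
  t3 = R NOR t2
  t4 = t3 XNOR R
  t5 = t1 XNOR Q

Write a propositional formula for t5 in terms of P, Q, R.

t1 = P NOR R
t5 = t1 XNOR Q = (P NOR R) XNOR Q

(P NOR R) XNOR Q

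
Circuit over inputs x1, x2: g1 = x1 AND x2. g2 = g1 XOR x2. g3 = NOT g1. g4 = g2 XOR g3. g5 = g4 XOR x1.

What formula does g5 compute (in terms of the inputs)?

g1 = x1 AND x2
g2 = g1 XOR x2 = (x1 AND x2) XOR x2
g3 = NOT g1 = NOT (x1 AND x2)
g4 = g2 XOR g3 = ((x1 AND x2) XOR x2) XOR NOT (x1 AND x2)
g5 = g4 XOR x1 = (((x1 AND x2) XOR x2) XOR NOT (x1 AND x2)) XOR x1

(((x1 AND x2) XOR x2) XOR NOT (x1 AND x2)) XOR x1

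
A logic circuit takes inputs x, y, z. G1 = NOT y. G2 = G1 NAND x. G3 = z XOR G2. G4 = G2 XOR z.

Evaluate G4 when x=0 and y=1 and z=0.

G1 = NOT 1 = 0
G2 = 0 NAND 0 = 1
G4 = 1 XOR 0 = 1

1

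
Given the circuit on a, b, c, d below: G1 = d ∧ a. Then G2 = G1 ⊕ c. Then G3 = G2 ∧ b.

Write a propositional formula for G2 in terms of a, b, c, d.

(d ∧ a) ⊕ c

G1 = d ∧ a
G2 = G1 ⊕ c = (d ∧ a) ⊕ c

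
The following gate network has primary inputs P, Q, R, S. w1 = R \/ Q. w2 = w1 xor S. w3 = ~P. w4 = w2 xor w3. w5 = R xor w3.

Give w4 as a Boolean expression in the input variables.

w1 = R \/ Q
w2 = w1 xor S = (R \/ Q) xor S
w3 = ~P
w4 = w2 xor w3 = ((R \/ Q) xor S) xor ~P

((R \/ Q) xor S) xor ~P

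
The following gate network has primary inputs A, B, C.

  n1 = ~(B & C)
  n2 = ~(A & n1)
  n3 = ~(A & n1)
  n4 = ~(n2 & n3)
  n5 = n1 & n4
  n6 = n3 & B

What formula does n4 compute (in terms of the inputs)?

n1 = ~(B & C)
n2 = ~(A & n1) = ~(A & (~(B & C)))
n3 = ~(A & n1) = ~(A & (~(B & C)))
n4 = ~(n2 & n3) = ~((~(A & (~(B & C)))) & (~(A & (~(B & C)))))

~((~(A & (~(B & C)))) & (~(A & (~(B & C)))))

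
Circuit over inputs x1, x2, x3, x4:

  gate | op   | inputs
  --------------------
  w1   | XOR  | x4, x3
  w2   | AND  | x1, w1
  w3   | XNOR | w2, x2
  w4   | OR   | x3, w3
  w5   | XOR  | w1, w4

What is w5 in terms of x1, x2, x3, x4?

w1 = x4 XOR x3
w2 = x1 AND w1 = x1 AND (x4 XOR x3)
w3 = w2 XNOR x2 = (x1 AND (x4 XOR x3)) XNOR x2
w4 = x3 OR w3 = x3 OR ((x1 AND (x4 XOR x3)) XNOR x2)
w5 = w1 XOR w4 = (x4 XOR x3) XOR (x3 OR ((x1 AND (x4 XOR x3)) XNOR x2))

(x4 XOR x3) XOR (x3 OR ((x1 AND (x4 XOR x3)) XNOR x2))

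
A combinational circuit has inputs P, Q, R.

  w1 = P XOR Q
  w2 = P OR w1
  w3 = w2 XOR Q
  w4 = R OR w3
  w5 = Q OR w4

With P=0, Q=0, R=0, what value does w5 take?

0

w1 = 0 XOR 0 = 0
w2 = 0 OR 0 = 0
w3 = 0 XOR 0 = 0
w4 = 0 OR 0 = 0
w5 = 0 OR 0 = 0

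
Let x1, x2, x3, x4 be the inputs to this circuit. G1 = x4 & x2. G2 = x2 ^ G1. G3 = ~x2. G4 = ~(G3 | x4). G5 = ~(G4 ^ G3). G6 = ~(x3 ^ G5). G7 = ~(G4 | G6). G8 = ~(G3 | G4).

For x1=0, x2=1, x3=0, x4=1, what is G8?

1

G3 = ~1 = 0
G4 = ~(0 | 1) = 0
G8 = ~(0 | 0) = 1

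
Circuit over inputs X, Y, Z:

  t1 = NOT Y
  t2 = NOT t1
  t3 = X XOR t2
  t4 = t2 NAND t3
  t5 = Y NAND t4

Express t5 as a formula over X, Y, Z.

Y NAND (NOT NOT Y NAND (X XOR NOT NOT Y))

t1 = NOT Y
t2 = NOT t1 = NOT NOT Y
t3 = X XOR t2 = X XOR NOT NOT Y
t4 = t2 NAND t3 = NOT NOT Y NAND (X XOR NOT NOT Y)
t5 = Y NAND t4 = Y NAND (NOT NOT Y NAND (X XOR NOT NOT Y))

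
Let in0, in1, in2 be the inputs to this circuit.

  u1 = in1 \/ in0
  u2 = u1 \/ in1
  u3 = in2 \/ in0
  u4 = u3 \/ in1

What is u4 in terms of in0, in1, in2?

(in2 \/ in0) \/ in1

u3 = in2 \/ in0
u4 = u3 \/ in1 = (in2 \/ in0) \/ in1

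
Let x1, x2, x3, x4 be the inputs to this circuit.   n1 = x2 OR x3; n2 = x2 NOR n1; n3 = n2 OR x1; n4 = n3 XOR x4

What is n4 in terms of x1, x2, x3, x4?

((x2 NOR (x2 OR x3)) OR x1) XOR x4

n1 = x2 OR x3
n2 = x2 NOR n1 = x2 NOR (x2 OR x3)
n3 = n2 OR x1 = (x2 NOR (x2 OR x3)) OR x1
n4 = n3 XOR x4 = ((x2 NOR (x2 OR x3)) OR x1) XOR x4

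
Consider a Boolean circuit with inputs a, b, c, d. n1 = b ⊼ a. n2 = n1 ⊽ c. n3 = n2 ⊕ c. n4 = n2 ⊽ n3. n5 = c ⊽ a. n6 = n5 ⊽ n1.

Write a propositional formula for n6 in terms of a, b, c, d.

(c ⊽ a) ⊽ (b ⊼ a)

n1 = b ⊼ a
n5 = c ⊽ a
n6 = n5 ⊽ n1 = (c ⊽ a) ⊽ (b ⊼ a)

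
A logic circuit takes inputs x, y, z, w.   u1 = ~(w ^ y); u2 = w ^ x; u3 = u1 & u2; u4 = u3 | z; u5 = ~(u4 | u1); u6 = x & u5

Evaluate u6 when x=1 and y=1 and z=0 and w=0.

1

u1 = ~(0 ^ 1) = 0
u2 = 0 ^ 1 = 1
u3 = 0 & 1 = 0
u4 = 0 | 0 = 0
u5 = ~(0 | 0) = 1
u6 = 1 & 1 = 1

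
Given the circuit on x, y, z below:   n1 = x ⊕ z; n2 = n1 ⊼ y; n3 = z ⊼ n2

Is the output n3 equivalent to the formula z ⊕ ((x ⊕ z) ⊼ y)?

n1 = x ⊕ z
n2 = n1 ⊼ y = (x ⊕ z) ⊼ y
n3 = z ⊼ n2 = z ⊼ ((x ⊕ z) ⊼ y)
At x=1, y=1, z=0: circuit gives 1, formula gives 0.

No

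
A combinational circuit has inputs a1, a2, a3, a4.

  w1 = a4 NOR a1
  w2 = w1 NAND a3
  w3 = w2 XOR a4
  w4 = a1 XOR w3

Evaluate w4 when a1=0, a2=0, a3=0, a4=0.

1

w1 = 0 NOR 0 = 1
w2 = 1 NAND 0 = 1
w3 = 1 XOR 0 = 1
w4 = 0 XOR 1 = 1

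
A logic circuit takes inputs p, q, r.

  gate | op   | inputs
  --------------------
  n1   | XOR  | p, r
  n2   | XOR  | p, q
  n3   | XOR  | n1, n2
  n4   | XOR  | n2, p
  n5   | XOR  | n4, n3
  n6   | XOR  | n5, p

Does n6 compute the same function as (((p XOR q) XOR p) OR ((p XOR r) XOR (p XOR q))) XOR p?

No

n1 = p XOR r
n2 = p XOR q
n3 = n1 XOR n2 = (p XOR r) XOR (p XOR q)
n4 = n2 XOR p = (p XOR q) XOR p
n5 = n4 XOR n3 = ((p XOR q) XOR p) XOR ((p XOR r) XOR (p XOR q))
n6 = n5 XOR p = (((p XOR q) XOR p) XOR ((p XOR r) XOR (p XOR q))) XOR p
At p=0, q=1, r=0: circuit gives 0, formula gives 1.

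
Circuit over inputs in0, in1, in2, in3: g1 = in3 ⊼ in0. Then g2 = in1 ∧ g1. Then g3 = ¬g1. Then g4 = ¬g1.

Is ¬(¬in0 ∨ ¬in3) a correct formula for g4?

Yes

g1 = in3 ⊼ in0
g4 = ¬g1 = ¬(in3 ⊼ in0)
At in0=0, in1=0, in2=0, in3=0: circuit gives 0, formula gives 0.
At in0=1, in1=0, in2=0, in3=1: circuit gives 1, formula gives 1.
Agrees on all 16 inputs.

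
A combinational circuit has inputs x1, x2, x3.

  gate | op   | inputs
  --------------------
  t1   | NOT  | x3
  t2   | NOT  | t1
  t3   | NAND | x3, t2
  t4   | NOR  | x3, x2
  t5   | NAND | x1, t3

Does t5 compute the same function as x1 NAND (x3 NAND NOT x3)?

No

t1 = NOT x3
t2 = NOT t1 = NOT NOT x3
t3 = x3 NAND t2 = x3 NAND NOT NOT x3
t5 = x1 NAND t3 = x1 NAND (x3 NAND NOT NOT x3)
At x1=1, x2=0, x3=1: circuit gives 1, formula gives 0.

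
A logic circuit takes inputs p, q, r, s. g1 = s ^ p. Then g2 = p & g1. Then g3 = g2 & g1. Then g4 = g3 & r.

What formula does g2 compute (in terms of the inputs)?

p & (s ^ p)

g1 = s ^ p
g2 = p & g1 = p & (s ^ p)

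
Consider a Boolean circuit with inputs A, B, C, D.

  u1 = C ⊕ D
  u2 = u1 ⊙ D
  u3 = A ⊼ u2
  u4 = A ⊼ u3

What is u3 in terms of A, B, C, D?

A ⊼ ((C ⊕ D) ⊙ D)

u1 = C ⊕ D
u2 = u1 ⊙ D = (C ⊕ D) ⊙ D
u3 = A ⊼ u2 = A ⊼ ((C ⊕ D) ⊙ D)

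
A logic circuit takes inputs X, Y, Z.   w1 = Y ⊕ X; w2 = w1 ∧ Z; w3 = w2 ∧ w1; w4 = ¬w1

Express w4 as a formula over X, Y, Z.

w1 = Y ⊕ X
w4 = ¬w1 = ¬(Y ⊕ X)

¬(Y ⊕ X)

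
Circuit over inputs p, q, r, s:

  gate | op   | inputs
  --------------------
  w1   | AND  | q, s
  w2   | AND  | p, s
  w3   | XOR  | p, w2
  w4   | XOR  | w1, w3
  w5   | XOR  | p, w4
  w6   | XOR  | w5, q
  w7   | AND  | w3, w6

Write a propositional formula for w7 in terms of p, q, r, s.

(p XOR (p AND s)) AND ((p XOR ((q AND s) XOR (p XOR (p AND s)))) XOR q)

w1 = q AND s
w2 = p AND s
w3 = p XOR w2 = p XOR (p AND s)
w4 = w1 XOR w3 = (q AND s) XOR (p XOR (p AND s))
w5 = p XOR w4 = p XOR ((q AND s) XOR (p XOR (p AND s)))
w6 = w5 XOR q = (p XOR ((q AND s) XOR (p XOR (p AND s)))) XOR q
w7 = w3 AND w6 = (p XOR (p AND s)) AND ((p XOR ((q AND s) XOR (p XOR (p AND s)))) XOR q)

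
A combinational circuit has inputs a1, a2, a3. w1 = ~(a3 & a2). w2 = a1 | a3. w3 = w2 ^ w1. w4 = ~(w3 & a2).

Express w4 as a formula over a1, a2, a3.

w1 = ~(a3 & a2)
w2 = a1 | a3
w3 = w2 ^ w1 = (a1 | a3) ^ (~(a3 & a2))
w4 = ~(w3 & a2) = ~(((a1 | a3) ^ (~(a3 & a2))) & a2)

~(((a1 | a3) ^ (~(a3 & a2))) & a2)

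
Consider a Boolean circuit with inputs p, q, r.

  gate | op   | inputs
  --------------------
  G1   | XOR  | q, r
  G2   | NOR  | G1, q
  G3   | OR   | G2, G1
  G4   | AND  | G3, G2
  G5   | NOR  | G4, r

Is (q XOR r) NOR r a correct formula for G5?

No

G1 = q XOR r
G2 = G1 NOR q = (q XOR r) NOR q
G3 = G2 OR G1 = ((q XOR r) NOR q) OR (q XOR r)
G4 = G3 AND G2 = (((q XOR r) NOR q) OR (q XOR r)) AND ((q XOR r) NOR q)
G5 = G4 NOR r = ((((q XOR r) NOR q) OR (q XOR r)) AND ((q XOR r) NOR q)) NOR r
At p=0, q=0, r=0: circuit gives 0, formula gives 1.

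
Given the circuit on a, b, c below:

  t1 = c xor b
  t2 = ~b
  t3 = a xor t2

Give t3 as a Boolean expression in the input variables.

t2 = ~b
t3 = a xor t2 = a xor ~b

a xor ~b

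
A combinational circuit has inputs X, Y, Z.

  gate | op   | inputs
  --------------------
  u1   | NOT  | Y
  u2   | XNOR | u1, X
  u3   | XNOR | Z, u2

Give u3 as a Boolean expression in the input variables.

Z XNOR (NOT Y XNOR X)

u1 = NOT Y
u2 = u1 XNOR X = NOT Y XNOR X
u3 = Z XNOR u2 = Z XNOR (NOT Y XNOR X)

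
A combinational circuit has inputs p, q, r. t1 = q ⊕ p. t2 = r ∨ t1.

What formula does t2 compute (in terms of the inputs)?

r ∨ (q ⊕ p)

t1 = q ⊕ p
t2 = r ∨ t1 = r ∨ (q ⊕ p)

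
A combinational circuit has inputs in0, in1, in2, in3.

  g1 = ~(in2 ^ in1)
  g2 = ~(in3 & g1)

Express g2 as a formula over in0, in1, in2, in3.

~(in3 & (~(in2 ^ in1)))

g1 = ~(in2 ^ in1)
g2 = ~(in3 & g1) = ~(in3 & (~(in2 ^ in1)))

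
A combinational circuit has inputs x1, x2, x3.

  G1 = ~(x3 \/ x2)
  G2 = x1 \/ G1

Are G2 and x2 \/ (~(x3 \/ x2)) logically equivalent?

No

G1 = ~(x3 \/ x2)
G2 = x1 \/ G1 = x1 \/ (~(x3 \/ x2))
At x1=0, x2=1, x3=0: circuit gives 0, formula gives 1.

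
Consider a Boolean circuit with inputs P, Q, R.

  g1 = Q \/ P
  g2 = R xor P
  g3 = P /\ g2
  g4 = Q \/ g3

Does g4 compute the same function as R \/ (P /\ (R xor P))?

g2 = R xor P
g3 = P /\ g2 = P /\ (R xor P)
g4 = Q \/ g3 = Q \/ (P /\ (R xor P))
At P=0, Q=0, R=1: circuit gives 0, formula gives 1.

No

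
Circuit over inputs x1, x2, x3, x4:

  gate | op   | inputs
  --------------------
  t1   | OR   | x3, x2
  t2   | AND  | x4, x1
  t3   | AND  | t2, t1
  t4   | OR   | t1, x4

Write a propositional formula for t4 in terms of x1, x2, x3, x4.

(x3 OR x2) OR x4

t1 = x3 OR x2
t4 = t1 OR x4 = (x3 OR x2) OR x4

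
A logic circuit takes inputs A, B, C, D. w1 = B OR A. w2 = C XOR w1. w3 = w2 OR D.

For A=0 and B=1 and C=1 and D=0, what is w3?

w1 = 1 OR 0 = 1
w2 = 1 XOR 1 = 0
w3 = 0 OR 0 = 0

0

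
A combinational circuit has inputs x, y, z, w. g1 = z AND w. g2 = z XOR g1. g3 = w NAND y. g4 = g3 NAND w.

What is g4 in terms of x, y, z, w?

g3 = w NAND y
g4 = g3 NAND w = (w NAND y) NAND w

(w NAND y) NAND w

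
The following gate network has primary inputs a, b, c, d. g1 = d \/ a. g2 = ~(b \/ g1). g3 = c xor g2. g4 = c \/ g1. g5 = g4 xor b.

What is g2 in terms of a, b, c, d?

g1 = d \/ a
g2 = ~(b \/ g1) = ~(b \/ (d \/ a))

~(b \/ (d \/ a))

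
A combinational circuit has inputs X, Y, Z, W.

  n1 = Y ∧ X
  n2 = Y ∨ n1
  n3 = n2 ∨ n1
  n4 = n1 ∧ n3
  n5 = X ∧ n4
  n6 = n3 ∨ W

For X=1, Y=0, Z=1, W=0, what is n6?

0

n1 = 0 ∧ 1 = 0
n2 = 0 ∨ 0 = 0
n3 = 0 ∨ 0 = 0
n6 = 0 ∨ 0 = 0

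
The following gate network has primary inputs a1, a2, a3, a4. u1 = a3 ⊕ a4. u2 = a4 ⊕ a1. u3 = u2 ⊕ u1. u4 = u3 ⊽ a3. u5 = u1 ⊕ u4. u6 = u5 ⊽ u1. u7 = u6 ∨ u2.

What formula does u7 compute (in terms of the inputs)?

(((a3 ⊕ a4) ⊕ (((a4 ⊕ a1) ⊕ (a3 ⊕ a4)) ⊽ a3)) ⊽ (a3 ⊕ a4)) ∨ (a4 ⊕ a1)

u1 = a3 ⊕ a4
u2 = a4 ⊕ a1
u3 = u2 ⊕ u1 = (a4 ⊕ a1) ⊕ (a3 ⊕ a4)
u4 = u3 ⊽ a3 = ((a4 ⊕ a1) ⊕ (a3 ⊕ a4)) ⊽ a3
u5 = u1 ⊕ u4 = (a3 ⊕ a4) ⊕ (((a4 ⊕ a1) ⊕ (a3 ⊕ a4)) ⊽ a3)
u6 = u5 ⊽ u1 = ((a3 ⊕ a4) ⊕ (((a4 ⊕ a1) ⊕ (a3 ⊕ a4)) ⊽ a3)) ⊽ (a3 ⊕ a4)
u7 = u6 ∨ u2 = (((a3 ⊕ a4) ⊕ (((a4 ⊕ a1) ⊕ (a3 ⊕ a4)) ⊽ a3)) ⊽ (a3 ⊕ a4)) ∨ (a4 ⊕ a1)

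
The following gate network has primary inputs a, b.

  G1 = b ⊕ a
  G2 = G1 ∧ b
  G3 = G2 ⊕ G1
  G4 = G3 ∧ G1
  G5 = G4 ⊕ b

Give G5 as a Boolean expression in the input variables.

((((b ⊕ a) ∧ b) ⊕ (b ⊕ a)) ∧ (b ⊕ a)) ⊕ b

G1 = b ⊕ a
G2 = G1 ∧ b = (b ⊕ a) ∧ b
G3 = G2 ⊕ G1 = ((b ⊕ a) ∧ b) ⊕ (b ⊕ a)
G4 = G3 ∧ G1 = (((b ⊕ a) ∧ b) ⊕ (b ⊕ a)) ∧ (b ⊕ a)
G5 = G4 ⊕ b = ((((b ⊕ a) ∧ b) ⊕ (b ⊕ a)) ∧ (b ⊕ a)) ⊕ b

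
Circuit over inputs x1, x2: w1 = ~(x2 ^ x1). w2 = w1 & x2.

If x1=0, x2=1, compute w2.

w1 = ~(1 ^ 0) = 0
w2 = 0 & 1 = 0

0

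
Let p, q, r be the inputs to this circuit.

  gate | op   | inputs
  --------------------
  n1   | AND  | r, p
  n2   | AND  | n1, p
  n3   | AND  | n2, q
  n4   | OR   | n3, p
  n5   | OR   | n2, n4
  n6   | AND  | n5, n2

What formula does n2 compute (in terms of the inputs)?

n1 = r AND p
n2 = n1 AND p = (r AND p) AND p

(r AND p) AND p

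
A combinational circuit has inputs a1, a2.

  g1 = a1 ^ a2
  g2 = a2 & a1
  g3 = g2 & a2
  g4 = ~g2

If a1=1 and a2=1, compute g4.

g2 = 1 & 1 = 1
g4 = ~1 = 0

0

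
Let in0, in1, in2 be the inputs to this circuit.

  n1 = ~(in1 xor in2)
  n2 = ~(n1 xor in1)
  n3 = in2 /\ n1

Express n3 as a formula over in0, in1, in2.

n1 = ~(in1 xor in2)
n3 = in2 /\ n1 = in2 /\ (~(in1 xor in2))

in2 /\ (~(in1 xor in2))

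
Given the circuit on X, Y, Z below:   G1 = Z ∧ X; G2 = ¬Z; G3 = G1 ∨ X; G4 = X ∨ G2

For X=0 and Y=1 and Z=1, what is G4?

0

G2 = ¬1 = 0
G4 = 0 ∨ 0 = 0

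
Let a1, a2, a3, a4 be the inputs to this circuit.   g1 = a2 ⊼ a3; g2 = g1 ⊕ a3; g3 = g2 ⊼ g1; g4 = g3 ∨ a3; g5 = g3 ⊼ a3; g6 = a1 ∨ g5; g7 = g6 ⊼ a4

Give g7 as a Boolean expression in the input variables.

g1 = a2 ⊼ a3
g2 = g1 ⊕ a3 = (a2 ⊼ a3) ⊕ a3
g3 = g2 ⊼ g1 = ((a2 ⊼ a3) ⊕ a3) ⊼ (a2 ⊼ a3)
g5 = g3 ⊼ a3 = (((a2 ⊼ a3) ⊕ a3) ⊼ (a2 ⊼ a3)) ⊼ a3
g6 = a1 ∨ g5 = a1 ∨ ((((a2 ⊼ a3) ⊕ a3) ⊼ (a2 ⊼ a3)) ⊼ a3)
g7 = g6 ⊼ a4 = (a1 ∨ ((((a2 ⊼ a3) ⊕ a3) ⊼ (a2 ⊼ a3)) ⊼ a3)) ⊼ a4

(a1 ∨ ((((a2 ⊼ a3) ⊕ a3) ⊼ (a2 ⊼ a3)) ⊼ a3)) ⊼ a4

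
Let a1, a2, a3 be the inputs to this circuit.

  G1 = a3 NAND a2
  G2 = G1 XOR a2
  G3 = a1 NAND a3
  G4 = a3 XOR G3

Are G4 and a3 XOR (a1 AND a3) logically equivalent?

G3 = a1 NAND a3
G4 = a3 XOR G3 = a3 XOR (a1 NAND a3)
At a1=0, a2=0, a3=0: circuit gives 1, formula gives 0.

No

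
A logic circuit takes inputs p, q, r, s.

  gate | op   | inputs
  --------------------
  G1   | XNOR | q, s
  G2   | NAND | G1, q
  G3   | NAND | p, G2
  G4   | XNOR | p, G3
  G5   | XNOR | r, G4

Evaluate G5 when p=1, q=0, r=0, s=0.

G1 = 0 XNOR 0 = 1
G2 = 1 NAND 0 = 1
G3 = 1 NAND 1 = 0
G4 = 1 XNOR 0 = 0
G5 = 0 XNOR 0 = 1

1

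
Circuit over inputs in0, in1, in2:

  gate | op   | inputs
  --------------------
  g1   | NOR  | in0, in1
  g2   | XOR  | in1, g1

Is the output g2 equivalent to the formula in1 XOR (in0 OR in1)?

g1 = in0 NOR in1
g2 = in1 XOR g1 = in1 XOR (in0 NOR in1)
At in0=0, in1=0, in2=0: circuit gives 1, formula gives 0.

No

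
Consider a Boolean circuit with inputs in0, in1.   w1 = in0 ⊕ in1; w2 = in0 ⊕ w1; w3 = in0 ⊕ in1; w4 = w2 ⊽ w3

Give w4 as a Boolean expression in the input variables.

(in0 ⊕ (in0 ⊕ in1)) ⊽ (in0 ⊕ in1)

w1 = in0 ⊕ in1
w2 = in0 ⊕ w1 = in0 ⊕ (in0 ⊕ in1)
w3 = in0 ⊕ in1
w4 = w2 ⊽ w3 = (in0 ⊕ (in0 ⊕ in1)) ⊽ (in0 ⊕ in1)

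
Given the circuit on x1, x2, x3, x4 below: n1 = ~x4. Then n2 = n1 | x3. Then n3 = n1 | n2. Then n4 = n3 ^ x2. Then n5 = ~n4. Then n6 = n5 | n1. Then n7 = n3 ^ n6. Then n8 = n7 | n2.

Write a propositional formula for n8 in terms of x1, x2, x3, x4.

n1 = ~x4
n2 = n1 | x3 = ~x4 | x3
n3 = n1 | n2 = ~x4 | (~x4 | x3)
n4 = n3 ^ x2 = (~x4 | (~x4 | x3)) ^ x2
n5 = ~n4 = ~((~x4 | (~x4 | x3)) ^ x2)
n6 = n5 | n1 = ~((~x4 | (~x4 | x3)) ^ x2) | ~x4
n7 = n3 ^ n6 = (~x4 | (~x4 | x3)) ^ (~((~x4 | (~x4 | x3)) ^ x2) | ~x4)
n8 = n7 | n2 = ((~x4 | (~x4 | x3)) ^ (~((~x4 | (~x4 | x3)) ^ x2) | ~x4)) | (~x4 | x3)

((~x4 | (~x4 | x3)) ^ (~((~x4 | (~x4 | x3)) ^ x2) | ~x4)) | (~x4 | x3)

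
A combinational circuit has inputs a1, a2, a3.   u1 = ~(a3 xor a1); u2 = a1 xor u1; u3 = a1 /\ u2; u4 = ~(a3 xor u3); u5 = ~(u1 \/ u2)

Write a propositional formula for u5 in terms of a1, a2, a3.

~((~(a3 xor a1)) \/ (a1 xor (~(a3 xor a1))))

u1 = ~(a3 xor a1)
u2 = a1 xor u1 = a1 xor (~(a3 xor a1))
u5 = ~(u1 \/ u2) = ~((~(a3 xor a1)) \/ (a1 xor (~(a3 xor a1))))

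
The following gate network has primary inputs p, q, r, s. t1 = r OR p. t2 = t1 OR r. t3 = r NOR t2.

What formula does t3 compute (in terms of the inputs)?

r NOR ((r OR p) OR r)

t1 = r OR p
t2 = t1 OR r = (r OR p) OR r
t3 = r NOR t2 = r NOR ((r OR p) OR r)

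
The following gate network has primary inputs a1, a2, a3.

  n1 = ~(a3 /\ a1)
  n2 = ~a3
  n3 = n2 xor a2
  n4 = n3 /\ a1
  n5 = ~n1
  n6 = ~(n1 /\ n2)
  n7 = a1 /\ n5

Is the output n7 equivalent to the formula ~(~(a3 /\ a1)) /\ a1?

n1 = ~(a3 /\ a1)
n5 = ~n1 = ~(~(a3 /\ a1))
n7 = a1 /\ n5 = a1 /\ ~(~(a3 /\ a1))
At a1=0, a2=0, a3=0: circuit gives 0, formula gives 0.
At a1=1, a2=0, a3=1: circuit gives 1, formula gives 1.
Agrees on all 8 inputs.

Yes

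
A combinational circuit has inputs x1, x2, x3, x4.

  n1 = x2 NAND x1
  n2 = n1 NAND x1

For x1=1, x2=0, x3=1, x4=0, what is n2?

0

n1 = 0 NAND 1 = 1
n2 = 1 NAND 1 = 0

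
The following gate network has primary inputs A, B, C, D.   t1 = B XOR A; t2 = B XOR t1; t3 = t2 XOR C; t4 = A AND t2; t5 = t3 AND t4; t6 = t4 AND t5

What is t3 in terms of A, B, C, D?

(B XOR (B XOR A)) XOR C

t1 = B XOR A
t2 = B XOR t1 = B XOR (B XOR A)
t3 = t2 XOR C = (B XOR (B XOR A)) XOR C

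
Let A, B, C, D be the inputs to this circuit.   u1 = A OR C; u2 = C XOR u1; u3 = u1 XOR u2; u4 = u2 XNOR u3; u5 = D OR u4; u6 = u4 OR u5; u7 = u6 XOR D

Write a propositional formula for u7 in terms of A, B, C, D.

u1 = A OR C
u2 = C XOR u1 = C XOR (A OR C)
u3 = u1 XOR u2 = (A OR C) XOR (C XOR (A OR C))
u4 = u2 XNOR u3 = (C XOR (A OR C)) XNOR ((A OR C) XOR (C XOR (A OR C)))
u5 = D OR u4 = D OR ((C XOR (A OR C)) XNOR ((A OR C) XOR (C XOR (A OR C))))
u6 = u4 OR u5 = ((C XOR (A OR C)) XNOR ((A OR C) XOR (C XOR (A OR C)))) OR (D OR ((C XOR (A OR C)) XNOR ((A OR C) XOR (C XOR (A OR C)))))
u7 = u6 XOR D = (((C XOR (A OR C)) XNOR ((A OR C) XOR (C XOR (A OR C)))) OR (D OR ((C XOR (A OR C)) XNOR ((A OR C) XOR (C XOR (A OR C)))))) XOR D

(((C XOR (A OR C)) XNOR ((A OR C) XOR (C XOR (A OR C)))) OR (D OR ((C XOR (A OR C)) XNOR ((A OR C) XOR (C XOR (A OR C)))))) XOR D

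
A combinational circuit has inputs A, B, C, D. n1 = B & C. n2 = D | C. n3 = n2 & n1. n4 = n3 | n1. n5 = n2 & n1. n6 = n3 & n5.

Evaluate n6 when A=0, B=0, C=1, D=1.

n1 = 0 & 1 = 0
n2 = 1 | 1 = 1
n3 = 1 & 0 = 0
n5 = 1 & 0 = 0
n6 = 0 & 0 = 0

0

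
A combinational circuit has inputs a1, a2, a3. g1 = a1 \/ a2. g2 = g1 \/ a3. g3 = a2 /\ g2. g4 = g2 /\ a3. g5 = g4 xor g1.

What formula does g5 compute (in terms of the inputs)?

(((a1 \/ a2) \/ a3) /\ a3) xor (a1 \/ a2)

g1 = a1 \/ a2
g2 = g1 \/ a3 = (a1 \/ a2) \/ a3
g4 = g2 /\ a3 = ((a1 \/ a2) \/ a3) /\ a3
g5 = g4 xor g1 = (((a1 \/ a2) \/ a3) /\ a3) xor (a1 \/ a2)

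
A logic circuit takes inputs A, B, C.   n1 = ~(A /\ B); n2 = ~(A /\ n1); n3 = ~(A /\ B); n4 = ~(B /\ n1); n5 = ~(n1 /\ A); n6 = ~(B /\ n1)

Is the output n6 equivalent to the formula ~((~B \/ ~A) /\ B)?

Yes

n1 = ~(A /\ B)
n6 = ~(B /\ n1) = ~(B /\ (~(A /\ B)))
At A=0, B=1, C=0: circuit gives 0, formula gives 0.
At A=0, B=0, C=0: circuit gives 1, formula gives 1.
Agrees on all 8 inputs.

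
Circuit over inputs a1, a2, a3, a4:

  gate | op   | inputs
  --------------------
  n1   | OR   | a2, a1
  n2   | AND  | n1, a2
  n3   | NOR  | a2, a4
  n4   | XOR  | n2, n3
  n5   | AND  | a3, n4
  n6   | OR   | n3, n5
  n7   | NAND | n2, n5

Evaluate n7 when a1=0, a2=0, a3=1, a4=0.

n1 = 0 OR 0 = 0
n2 = 0 AND 0 = 0
n3 = 0 NOR 0 = 1
n4 = 0 XOR 1 = 1
n5 = 1 AND 1 = 1
n7 = 0 NAND 1 = 1

1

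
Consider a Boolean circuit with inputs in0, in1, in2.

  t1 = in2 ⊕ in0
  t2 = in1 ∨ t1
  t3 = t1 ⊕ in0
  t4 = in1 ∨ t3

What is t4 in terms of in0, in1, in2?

t1 = in2 ⊕ in0
t3 = t1 ⊕ in0 = (in2 ⊕ in0) ⊕ in0
t4 = in1 ∨ t3 = in1 ∨ ((in2 ⊕ in0) ⊕ in0)

in1 ∨ ((in2 ⊕ in0) ⊕ in0)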